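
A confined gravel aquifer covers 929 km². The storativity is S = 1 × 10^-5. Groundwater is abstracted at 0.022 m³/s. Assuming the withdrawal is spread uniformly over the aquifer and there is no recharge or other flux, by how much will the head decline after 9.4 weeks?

Δh ≈ 13.5 m

A = 929 km² = 9.29 × 10^8 m²
Q = 0.022 m³/s = 1901 m³/d
t = 9.4 weeks = 65.8 d
ΔV = Q × t = 1901 m³/d × 65.8 d = 1.251 × 10^5 m³
Δh = ΔV / (S × A) = 1.251 × 10^5 / (1 × 10^-5 × 9.29 × 10^8) = 13.46 m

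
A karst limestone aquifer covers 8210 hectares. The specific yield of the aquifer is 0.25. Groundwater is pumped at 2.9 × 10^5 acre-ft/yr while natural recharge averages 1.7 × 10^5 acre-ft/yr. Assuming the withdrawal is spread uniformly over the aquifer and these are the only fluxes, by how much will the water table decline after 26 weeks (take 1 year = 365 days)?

Δh ≈ 3.6 m

A = 8210 hectares = 8.21 × 10^7 m²
Net abstraction = 2.9 × 10^5 − 1.7 × 10^5 = 1.2 × 10^5 acre-ft/yr
Q_net = 1.2 × 10^5 acre-ft/yr = 4.055 × 10^5 m³/d
t = 26 weeks = 182 d
ΔV = Q × t = 4.055 × 10^5 m³/d × 182 d = 7.381 × 10^7 m³
Δh = ΔV / (Sy × A) = 7.381 × 10^7 / (0.25 × 8.21 × 10^7) = 3.596 m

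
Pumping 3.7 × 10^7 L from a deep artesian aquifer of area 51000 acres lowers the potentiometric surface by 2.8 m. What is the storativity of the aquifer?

S ≈ 6.4 × 10^-5

A = 51000 acres = 2.064 × 10^8 m²
ΔV = 3.7 × 10^7 L = 37000 m³
S = ΔV / (A × Δh) = 37000 m³ / (2.064 × 10^8 m² × 2.8 m) = 6.403 × 10^-5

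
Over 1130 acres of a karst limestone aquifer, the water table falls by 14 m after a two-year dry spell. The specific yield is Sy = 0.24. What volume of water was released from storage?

A = 1130 acres = 4.573 × 10^6 m²
ΔV = Sy × A × Δh = 0.24 × 4.573 × 10^6 m² × 14 m = 1.537 × 10^7 m³

ΔV ≈ 1.54 × 10^7 m³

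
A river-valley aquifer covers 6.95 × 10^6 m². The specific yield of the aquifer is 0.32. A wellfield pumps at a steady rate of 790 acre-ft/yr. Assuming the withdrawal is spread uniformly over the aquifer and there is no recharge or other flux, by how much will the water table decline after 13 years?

Q = 790 acre-ft/yr = 2670 m³/d
t = 13 years = 4745 d
ΔV = Q × t = 2670 m³/d × 4745 d = 1.267 × 10^7 m³
Δh = ΔV / (Sy × A) = 1.267 × 10^7 / (0.32 × 6.95 × 10^6) = 5.696 m

Δh ≈ 5.7 m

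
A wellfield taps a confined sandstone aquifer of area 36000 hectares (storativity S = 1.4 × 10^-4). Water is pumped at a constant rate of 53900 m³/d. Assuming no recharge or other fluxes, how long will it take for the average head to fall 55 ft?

A = 36000 hectares = 3.6 × 10^8 m²
Δh = 55 ft = 16.76 m
ΔV = S × A × Δh = 1.4 × 10^-4 × 3.6 × 10^8 × 16.76 = 8.449 × 10^5 m³
t = ΔV / Q = 8.449 × 10^5 m³ / 53900 m³/d = 15.68 d

t ≈ 15.7 days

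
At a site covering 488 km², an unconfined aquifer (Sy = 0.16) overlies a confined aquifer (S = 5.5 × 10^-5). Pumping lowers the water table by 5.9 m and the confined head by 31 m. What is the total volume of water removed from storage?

A = 488 km² = 4.88 × 10^8 m²
Unconfined: ΔV_u = Sy × A × Δh_u = 0.16 × 4.88 × 10^8 × 5.9 = 4.607 × 10^8 m³
Confined: ΔV_c = S × A × Δh_c = 5.5 × 10^-5 × 4.88 × 10^8 × 31 = 8.32 × 10^5 m³
Total ΔV = 4.607 × 10^8 + 8.32 × 10^5 = 4.615 × 10^8 m³

ΔV ≈ 4.62 × 10^8 m³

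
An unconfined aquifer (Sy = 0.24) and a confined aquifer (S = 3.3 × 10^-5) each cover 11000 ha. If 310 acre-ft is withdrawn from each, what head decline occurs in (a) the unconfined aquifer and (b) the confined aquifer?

A = 11000 ha = 1.1 × 10^8 m²
ΔV = 310 acre-ft = 3.824 × 10^5 m³
Unconfined: Δh_u = ΔV/(Sy·A) = 3.824 × 10^5/(0.24 × 1.1 × 10^8) = 0.01448 m
Confined: Δh_c = ΔV/(S·A) = 3.824 × 10^5/(3.3 × 10^-5 × 1.1 × 10^8) = 105.3 m

Δh_u ≈ 0.0145 m; Δh_c ≈ 105 m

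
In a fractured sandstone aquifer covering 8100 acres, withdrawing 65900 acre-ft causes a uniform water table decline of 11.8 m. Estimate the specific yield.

Sy ≈ 0.21

A = 8100 acres = 3.278 × 10^7 m²
ΔV = 65900 acre-ft = 8.129 × 10^7 m³
Sy = ΔV / (A × Δh) = 8.129 × 10^7 m³ / (3.278 × 10^7 m² × 11.8 m) = 0.2102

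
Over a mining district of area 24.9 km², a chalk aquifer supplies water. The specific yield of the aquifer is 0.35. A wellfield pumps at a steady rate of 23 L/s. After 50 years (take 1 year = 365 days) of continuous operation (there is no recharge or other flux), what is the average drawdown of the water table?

A = 24.9 km² = 2.49 × 10^7 m²
Q = 23 L/s = 1987 m³/d
t = 50 years = 18250 d
ΔV = Q × t = 1987 m³/d × 18250 d = 3.627 × 10^7 m³
Δh = ΔV / (Sy × A) = 3.627 × 10^7 / (0.35 × 2.49 × 10^7) = 4.161 m

Δh ≈ 4.16 m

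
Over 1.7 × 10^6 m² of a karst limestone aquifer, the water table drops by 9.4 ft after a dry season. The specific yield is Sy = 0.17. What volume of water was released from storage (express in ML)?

Δh = 9.4 ft = 2.865 m
ΔV = Sy × A × Δh = 0.17 × 1.7 × 10^6 m² × 2.865 m = 8.28 × 10^5 m³
ΔV = 8.28 × 10^5 m³ = 828 ML

ΔV ≈ 828 ML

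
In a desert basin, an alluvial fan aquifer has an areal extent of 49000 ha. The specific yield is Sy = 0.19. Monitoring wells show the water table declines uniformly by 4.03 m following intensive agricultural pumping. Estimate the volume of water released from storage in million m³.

ΔV ≈ 375 million m³

A = 49000 ha = 4.9 × 10^8 m²
ΔV = Sy × A × Δh = 0.19 × 4.9 × 10^8 m² × 4.03 m = 3.752 × 10^8 m³
ΔV = 3.752 × 10^8 m³ = 375.2 million m³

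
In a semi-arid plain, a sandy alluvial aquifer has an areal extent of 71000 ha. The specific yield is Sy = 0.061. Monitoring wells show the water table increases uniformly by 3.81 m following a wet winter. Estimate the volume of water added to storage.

ΔV ≈ 1.65 × 10^8 m³

A = 71000 ha = 7.1 × 10^8 m²
ΔV = Sy × A × Δh = 0.061 × 7.1 × 10^8 m² × 3.81 m = 1.65 × 10^8 m³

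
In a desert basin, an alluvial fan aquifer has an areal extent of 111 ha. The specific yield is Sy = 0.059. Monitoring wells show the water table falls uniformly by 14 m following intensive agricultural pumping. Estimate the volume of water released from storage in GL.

A = 111 ha = 1.11 × 10^6 m²
ΔV = Sy × A × Δh = 0.059 × 1.11 × 10^6 m² × 14 m = 9.169 × 10^5 m³
ΔV = 9.169 × 10^5 m³ = 0.9169 GL

ΔV ≈ 0.917 GL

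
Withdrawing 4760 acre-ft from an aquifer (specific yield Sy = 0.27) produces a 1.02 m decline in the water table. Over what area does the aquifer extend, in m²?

A ≈ 2.13 × 10^7 m²

ΔV = 4760 acre-ft = 5.871 × 10^6 m³
A = ΔV / (Sy × Δh) = 5.871 × 10^6 / (0.27 × 1.02) = 2.132 × 10^7 m²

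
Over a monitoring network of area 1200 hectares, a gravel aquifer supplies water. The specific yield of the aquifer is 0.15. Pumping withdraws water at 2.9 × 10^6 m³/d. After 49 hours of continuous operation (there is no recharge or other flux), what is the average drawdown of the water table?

A = 1200 hectares = 1.2 × 10^7 m²
t = 49 hours = 2.042 d
ΔV = Q × t = 2.9 × 10^6 m³/d × 2.042 d = 5.921 × 10^6 m³
Δh = ΔV / (Sy × A) = 5.921 × 10^6 / (0.15 × 1.2 × 10^7) = 3.289 m

Δh ≈ 3.29 m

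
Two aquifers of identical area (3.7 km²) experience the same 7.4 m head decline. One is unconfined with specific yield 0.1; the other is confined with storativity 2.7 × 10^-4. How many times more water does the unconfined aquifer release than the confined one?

ΔV_u / ΔV_c ≈ 370

A = 3.7 km² = 3.7 × 10^6 m²
Unconfined: ΔV_u = Sy × A × Δh = 0.1 × 3.7 × 10^6 × 7.4 = 2.738 × 10^6 m³
Confined: ΔV_c = S × A × Δh = 2.7 × 10^-4 × 3.7 × 10^6 × 7.4 = 7393 m³
Ratio = ΔV_u / ΔV_c = Sy / S = 0.1 / 2.7 × 10^-4 = 370.4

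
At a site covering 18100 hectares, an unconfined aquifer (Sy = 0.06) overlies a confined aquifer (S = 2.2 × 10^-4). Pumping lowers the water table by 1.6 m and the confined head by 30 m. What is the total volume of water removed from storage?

A = 18100 hectares = 1.81 × 10^8 m²
Unconfined: ΔV_u = Sy × A × Δh_u = 0.06 × 1.81 × 10^8 × 1.6 = 1.738 × 10^7 m³
Confined: ΔV_c = S × A × Δh_c = 2.2 × 10^-4 × 1.81 × 10^8 × 30 = 1.195 × 10^6 m³
Total ΔV = 1.738 × 10^7 + 1.195 × 10^6 = 1.857 × 10^7 m³

ΔV ≈ 1.86 × 10^7 m³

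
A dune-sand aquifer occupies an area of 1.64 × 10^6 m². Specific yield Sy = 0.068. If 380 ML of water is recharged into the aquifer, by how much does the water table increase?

Δh ≈ 3.41 m

ΔV = 380 ML = 3.8 × 10^5 m³
Δh = ΔV / (Sy × A) = 3.8 × 10^5 m³ / (0.068 × 1.64 × 10^6 m²) = 3.407 m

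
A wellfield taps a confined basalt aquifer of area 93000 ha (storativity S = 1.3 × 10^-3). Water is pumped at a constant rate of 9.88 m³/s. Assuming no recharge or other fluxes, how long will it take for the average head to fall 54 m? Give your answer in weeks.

A = 93000 ha = 9.3 × 10^8 m²
ΔV = S × A × Δh = 0.0013 × 9.3 × 10^8 × 54 = 6.529 × 10^7 m³
Q = 9.88 m³/s = 8.536 × 10^5 m³/d
t = ΔV / Q = 6.529 × 10^7 m³ / 8.536 × 10^5 m³/d = 76.48 d
t = 76.48 d ≈ 10.93 weeks

t ≈ 10.9 weeks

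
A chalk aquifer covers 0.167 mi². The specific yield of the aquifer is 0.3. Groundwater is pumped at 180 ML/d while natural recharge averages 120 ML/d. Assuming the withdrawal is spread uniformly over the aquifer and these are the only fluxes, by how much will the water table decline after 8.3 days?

Δh ≈ 3.84 m

A = 0.167 mi² = 4.325 × 10^5 m²
Net abstraction = 180 − 120 = 60 ML/d
Q_net = 60 ML/d = 60000 m³/d
ΔV = Q × t = 60000 m³/d × 8.3 d = 4.98 × 10^5 m³
Δh = ΔV / (Sy × A) = 4.98 × 10^5 / (0.3 × 4.325 × 10^5) = 3.838 m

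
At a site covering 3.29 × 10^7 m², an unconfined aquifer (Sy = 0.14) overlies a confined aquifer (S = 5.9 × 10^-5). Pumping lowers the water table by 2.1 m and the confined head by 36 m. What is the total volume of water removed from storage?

ΔV ≈ 9.74 × 10^6 m³

Unconfined: ΔV_u = Sy × A × Δh_u = 0.14 × 3.29 × 10^7 × 2.1 = 9.673 × 10^6 m³
Confined: ΔV_c = S × A × Δh_c = 5.9 × 10^-5 × 3.29 × 10^7 × 36 = 69880 m³
Total ΔV = 9.673 × 10^6 + 69880 = 9.742 × 10^6 m³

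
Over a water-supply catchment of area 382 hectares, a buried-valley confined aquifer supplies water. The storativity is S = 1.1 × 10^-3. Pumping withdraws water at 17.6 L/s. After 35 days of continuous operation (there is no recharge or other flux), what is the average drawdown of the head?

Δh ≈ 12.7 m

A = 382 hectares = 3.82 × 10^6 m²
Q = 17.6 L/s = 1521 m³/d
ΔV = Q × t = 1521 m³/d × 35 d = 53220 m³
Δh = ΔV / (S × A) = 53220 / (0.0011 × 3.82 × 10^6) = 12.67 m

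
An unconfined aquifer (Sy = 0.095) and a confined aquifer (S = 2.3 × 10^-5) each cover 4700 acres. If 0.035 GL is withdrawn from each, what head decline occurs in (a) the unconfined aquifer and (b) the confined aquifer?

Δh_u ≈ 0.0194 m; Δh_c ≈ 80 m

A = 4700 acres = 1.902 × 10^7 m²
ΔV = 0.035 GL = 35000 m³
Unconfined: Δh_u = ΔV/(Sy·A) = 35000/(0.095 × 1.902 × 10^7) = 0.01937 m
Confined: Δh_c = ΔV/(S·A) = 35000/(2.3 × 10^-5 × 1.902 × 10^7) = 80.01 m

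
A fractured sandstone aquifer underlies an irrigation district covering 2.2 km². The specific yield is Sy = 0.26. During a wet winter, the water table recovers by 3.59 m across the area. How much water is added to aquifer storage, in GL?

ΔV ≈ 2.05 GL

A = 2.2 km² = 2.2 × 10^6 m²
ΔV = Sy × A × Δh = 0.26 × 2.2 × 10^6 m² × 3.59 m = 2.053 × 10^6 m³
ΔV = 2.053 × 10^6 m³ = 2.053 GL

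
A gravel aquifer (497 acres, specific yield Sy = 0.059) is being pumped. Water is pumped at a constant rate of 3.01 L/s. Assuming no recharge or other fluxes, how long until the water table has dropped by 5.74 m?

A = 497 acres = 2.011 × 10^6 m²
ΔV = Sy × A × Δh = 0.059 × 2.011 × 10^6 × 5.74 = 6.811 × 10^5 m³
Q = 3.01 L/s = 260.1 m³/d
t = ΔV / Q = 6.811 × 10^5 m³ / 260.1 m³/d = 2619 d

t ≈ 2620 days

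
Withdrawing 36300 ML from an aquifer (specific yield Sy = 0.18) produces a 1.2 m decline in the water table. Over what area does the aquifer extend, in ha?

A ≈ 16800 ha

ΔV = 36300 ML = 3.63 × 10^7 m³
A = ΔV / (Sy × Δh) = 3.63 × 10^7 / (0.18 × 1.2) = 1.681 × 10^8 m²
A = 1.681 × 10^8 m² = 16810 ha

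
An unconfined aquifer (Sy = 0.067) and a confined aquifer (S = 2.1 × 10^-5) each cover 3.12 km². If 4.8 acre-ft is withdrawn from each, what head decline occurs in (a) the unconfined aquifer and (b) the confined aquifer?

A = 3.12 km² = 3.12 × 10^6 m²
ΔV = 4.8 acre-ft = 5921 m³
Unconfined: Δh_u = ΔV/(Sy·A) = 5921/(0.067 × 3.12 × 10^6) = 0.02832 m
Confined: Δh_c = ΔV/(S·A) = 5921/(2.1 × 10^-5 × 3.12 × 10^6) = 90.36 m

Δh_u ≈ 0.0283 m; Δh_c ≈ 90.4 m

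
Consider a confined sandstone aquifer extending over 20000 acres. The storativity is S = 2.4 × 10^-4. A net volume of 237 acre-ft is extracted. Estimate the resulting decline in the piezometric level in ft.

A = 20000 acres = 8.094 × 10^7 m²
ΔV = 237 acre-ft = 2.923 × 10^5 m³
Δh = ΔV / (S × A) = 2.923 × 10^5 m³ / (2.4 × 10^-4 × 8.094 × 10^7 m²) = 15.05 m
Δh = 15.05 m = 49.38 ft

Δh ≈ 49.4 ft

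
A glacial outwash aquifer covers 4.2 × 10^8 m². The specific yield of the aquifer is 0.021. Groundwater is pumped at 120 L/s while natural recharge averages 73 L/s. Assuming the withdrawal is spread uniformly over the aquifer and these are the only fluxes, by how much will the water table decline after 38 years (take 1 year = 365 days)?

Net abstraction = 120 − 73 = 47 L/s
Q_net = 47 L/s = 4061 m³/d
t = 38 years = 13870 d
ΔV = Q × t = 4061 m³/d × 13870 d = 5.632 × 10^7 m³
Δh = ΔV / (Sy × A) = 5.632 × 10^7 / (0.021 × 4.2 × 10^8) = 6.386 m

Δh ≈ 6.39 m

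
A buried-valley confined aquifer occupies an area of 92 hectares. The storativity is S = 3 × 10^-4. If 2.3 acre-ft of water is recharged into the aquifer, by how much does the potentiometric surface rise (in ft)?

Δh ≈ 33.7 ft

A = 92 hectares = 9.2 × 10^5 m²
ΔV = 2.3 acre-ft = 2837 m³
Δh = ΔV / (S × A) = 2837 m³ / (3 × 10^-4 × 9.2 × 10^5 m²) = 10.28 m
Δh = 10.28 m = 33.72 ft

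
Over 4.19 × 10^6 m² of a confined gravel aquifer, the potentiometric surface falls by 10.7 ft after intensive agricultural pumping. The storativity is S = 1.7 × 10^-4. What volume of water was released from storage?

Δh = 10.7 ft = 3.261 m
ΔV = S × A × Δh = 1.7 × 10^-4 × 4.19 × 10^6 m² × 3.261 m = 2323 m³

ΔV ≈ 2320 m³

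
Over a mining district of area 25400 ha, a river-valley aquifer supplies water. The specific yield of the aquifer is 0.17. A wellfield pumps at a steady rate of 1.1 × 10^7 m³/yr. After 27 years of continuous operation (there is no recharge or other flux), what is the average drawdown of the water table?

A = 25400 ha = 2.54 × 10^8 m²
Q = 1.1 × 10^7 m³/yr = 30140 m³/d
t = 27 years = 9855 d
ΔV = Q × t = 30140 m³/d × 9855 d = 2.97 × 10^8 m³
Δh = ΔV / (Sy × A) = 2.97 × 10^8 / (0.17 × 2.54 × 10^8) = 6.878 m

Δh ≈ 6.88 m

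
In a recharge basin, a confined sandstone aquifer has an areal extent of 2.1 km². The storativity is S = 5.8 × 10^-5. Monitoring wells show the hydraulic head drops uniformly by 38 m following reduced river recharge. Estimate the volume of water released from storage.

A = 2.1 km² = 2.1 × 10^6 m²
ΔV = S × A × Δh = 5.8 × 10^-5 × 2.1 × 10^6 m² × 38 m = 4628 m³

ΔV ≈ 4630 m³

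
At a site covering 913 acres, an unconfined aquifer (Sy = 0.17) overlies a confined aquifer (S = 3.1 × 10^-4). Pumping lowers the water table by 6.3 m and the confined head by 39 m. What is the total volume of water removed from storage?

A = 913 acres = 3.695 × 10^6 m²
Unconfined: ΔV_u = Sy × A × Δh_u = 0.17 × 3.695 × 10^6 × 6.3 = 3.957 × 10^6 m³
Confined: ΔV_c = S × A × Δh_c = 3.1 × 10^-4 × 3.695 × 10^6 × 39 = 44670 m³
Total ΔV = 3.957 × 10^6 + 44670 = 4.002 × 10^6 m³

ΔV ≈ 4 × 10^6 m³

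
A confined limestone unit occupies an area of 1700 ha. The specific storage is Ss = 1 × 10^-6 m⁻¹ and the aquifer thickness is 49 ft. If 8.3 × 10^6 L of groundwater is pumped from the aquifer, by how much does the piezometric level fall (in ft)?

Δh ≈ 107 ft

b = 49 ft = 14.94 m
S = Ss × b = 1 × 10^-6 m⁻¹ × 14.94 m = 1.494 × 10^-5
A = 1700 ha = 1.7 × 10^7 m²
ΔV = 8.3 × 10^6 L = 8300 m³
Δh = ΔV / (S × A) = 8300 m³ / (1.494 × 10^-5 × 1.7 × 10^7 m²) = 32.69 m
Δh = 32.69 m = 107.3 ft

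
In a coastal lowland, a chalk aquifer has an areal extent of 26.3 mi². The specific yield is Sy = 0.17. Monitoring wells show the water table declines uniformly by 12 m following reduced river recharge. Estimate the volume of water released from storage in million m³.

A = 26.3 mi² = 6.812 × 10^7 m²
ΔV = Sy × A × Δh = 0.17 × 6.812 × 10^7 m² × 12 m = 1.39 × 10^8 m³
ΔV = 1.39 × 10^8 m³ = 139 million m³

ΔV ≈ 139 million m³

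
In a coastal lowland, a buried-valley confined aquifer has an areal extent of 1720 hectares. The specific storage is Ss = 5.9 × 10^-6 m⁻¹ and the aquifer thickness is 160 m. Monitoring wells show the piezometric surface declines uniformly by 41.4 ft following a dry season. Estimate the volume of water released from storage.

ΔV ≈ 2.05 × 10^5 m³

S = Ss × b = 5.9 × 10^-6 m⁻¹ × 160 m = 9.44 × 10^-4
A = 1720 hectares = 1.72 × 10^7 m²
Δh = 41.4 ft = 12.62 m
ΔV = S × A × Δh = 9.44 × 10^-4 × 1.72 × 10^7 m² × 12.62 m = 2.049 × 10^5 m³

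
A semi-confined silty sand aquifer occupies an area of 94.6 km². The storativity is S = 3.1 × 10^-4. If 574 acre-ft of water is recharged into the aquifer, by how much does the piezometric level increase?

A = 94.6 km² = 9.46 × 10^7 m²
ΔV = 574 acre-ft = 7.08 × 10^5 m³
Δh = ΔV / (S × A) = 7.08 × 10^5 m³ / (3.1 × 10^-4 × 9.46 × 10^7 m²) = 24.14 m

Δh ≈ 24.1 m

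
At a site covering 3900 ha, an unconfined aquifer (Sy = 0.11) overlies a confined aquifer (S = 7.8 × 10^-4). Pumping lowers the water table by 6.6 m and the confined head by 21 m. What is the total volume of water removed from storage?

A = 3900 ha = 3.9 × 10^7 m²
Unconfined: ΔV_u = Sy × A × Δh_u = 0.11 × 3.9 × 10^7 × 6.6 = 2.831 × 10^7 m³
Confined: ΔV_c = S × A × Δh_c = 7.8 × 10^-4 × 3.9 × 10^7 × 21 = 6.388 × 10^5 m³
Total ΔV = 2.831 × 10^7 + 6.388 × 10^5 = 2.895 × 10^7 m³

ΔV ≈ 2.9 × 10^7 m³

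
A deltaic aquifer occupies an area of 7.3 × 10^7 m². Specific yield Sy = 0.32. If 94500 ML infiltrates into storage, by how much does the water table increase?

Δh ≈ 4.05 m

ΔV = 94500 ML = 9.45 × 10^7 m³
Δh = ΔV / (Sy × A) = 9.45 × 10^7 m³ / (0.32 × 7.3 × 10^7 m²) = 4.045 m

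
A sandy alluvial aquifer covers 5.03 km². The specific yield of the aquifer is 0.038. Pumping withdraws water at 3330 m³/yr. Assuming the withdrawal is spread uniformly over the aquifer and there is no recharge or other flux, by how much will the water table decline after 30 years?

Δh ≈ 0.523 m

A = 5.03 km² = 5.03 × 10^6 m²
Q = 3330 m³/yr = 9.123 m³/d
t = 30 years = 10950 d
ΔV = Q × t = 9.123 m³/d × 10950 d = 99900 m³
Δh = ΔV / (Sy × A) = 99900 / (0.038 × 5.03 × 10^6) = 0.5227 m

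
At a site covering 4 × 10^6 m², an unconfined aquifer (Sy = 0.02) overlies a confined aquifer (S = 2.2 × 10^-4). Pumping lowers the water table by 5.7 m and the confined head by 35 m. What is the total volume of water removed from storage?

ΔV ≈ 4.87 × 10^5 m³

Unconfined: ΔV_u = Sy × A × Δh_u = 0.02 × 4 × 10^6 × 5.7 = 4.56 × 10^5 m³
Confined: ΔV_c = S × A × Δh_c = 2.2 × 10^-4 × 4 × 10^6 × 35 = 30800 m³
Total ΔV = 4.56 × 10^5 + 30800 = 4.868 × 10^5 m³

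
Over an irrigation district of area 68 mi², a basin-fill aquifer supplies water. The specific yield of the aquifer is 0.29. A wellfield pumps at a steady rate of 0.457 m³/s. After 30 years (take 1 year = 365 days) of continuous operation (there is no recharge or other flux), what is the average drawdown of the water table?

Δh ≈ 8.47 m

A = 68 mi² = 1.761 × 10^8 m²
Q = 0.457 m³/s = 39480 m³/d
t = 30 years = 10950 d
ΔV = Q × t = 39480 m³/d × 10950 d = 4.324 × 10^8 m³
Δh = ΔV / (Sy × A) = 4.324 × 10^8 / (0.29 × 1.761 × 10^8) = 8.465 m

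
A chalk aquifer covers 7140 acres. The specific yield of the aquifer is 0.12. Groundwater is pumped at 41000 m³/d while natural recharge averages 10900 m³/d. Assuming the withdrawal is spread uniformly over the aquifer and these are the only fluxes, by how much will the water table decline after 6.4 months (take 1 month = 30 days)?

A = 7140 acres = 2.889 × 10^7 m²
Net abstraction = 41000 − 10900 = 30100 m³/d
t = 6.4 months = 192 d
ΔV = Q × t = 30100 m³/d × 192 d = 5.779 × 10^6 m³
Δh = ΔV / (Sy × A) = 5.779 × 10^6 / (0.12 × 2.889 × 10^7) = 1.667 m

Δh ≈ 1.67 m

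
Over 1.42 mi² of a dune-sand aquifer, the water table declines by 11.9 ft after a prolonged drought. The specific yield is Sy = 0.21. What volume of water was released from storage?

A = 1.42 mi² = 3.678 × 10^6 m²
Δh = 11.9 ft = 3.627 m
ΔV = Sy × A × Δh = 0.21 × 3.678 × 10^6 m² × 3.627 m = 2.801 × 10^6 m³

ΔV ≈ 2.8 × 10^6 m³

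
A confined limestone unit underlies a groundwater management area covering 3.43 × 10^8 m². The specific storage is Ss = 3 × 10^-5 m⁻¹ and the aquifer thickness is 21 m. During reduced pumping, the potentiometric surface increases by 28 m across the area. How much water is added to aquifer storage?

S = Ss × b = 3 × 10^-5 m⁻¹ × 21 m = 6.3 × 10^-4
ΔV = S × A × Δh = 6.3 × 10^-4 × 3.43 × 10^8 m² × 28 m = 6.051 × 10^6 m³

ΔV ≈ 6.05 × 10^6 m³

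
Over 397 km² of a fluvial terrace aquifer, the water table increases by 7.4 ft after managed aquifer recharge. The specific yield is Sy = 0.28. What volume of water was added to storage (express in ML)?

A = 397 km² = 3.97 × 10^8 m²
Δh = 7.4 ft = 2.256 m
ΔV = Sy × A × Δh = 0.28 × 3.97 × 10^8 m² × 2.256 m = 2.507 × 10^8 m³
ΔV = 2.507 × 10^8 m³ = 2.507 × 10^5 ML

ΔV ≈ 2.51 × 10^5 ML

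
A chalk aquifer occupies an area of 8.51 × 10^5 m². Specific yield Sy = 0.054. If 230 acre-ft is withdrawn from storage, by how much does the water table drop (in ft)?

ΔV = 230 acre-ft = 2.837 × 10^5 m³
Δh = ΔV / (Sy × A) = 2.837 × 10^5 m³ / (0.054 × 8.51 × 10^5 m²) = 6.174 m
Δh = 6.174 m = 20.25 ft

Δh ≈ 20.3 ft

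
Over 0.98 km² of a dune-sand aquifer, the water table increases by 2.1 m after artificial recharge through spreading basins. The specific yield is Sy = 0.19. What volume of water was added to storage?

ΔV ≈ 3.91 × 10^5 m³

A = 0.98 km² = 9.8 × 10^5 m²
ΔV = Sy × A × Δh = 0.19 × 9.8 × 10^5 m² × 2.1 m = 3.91 × 10^5 m³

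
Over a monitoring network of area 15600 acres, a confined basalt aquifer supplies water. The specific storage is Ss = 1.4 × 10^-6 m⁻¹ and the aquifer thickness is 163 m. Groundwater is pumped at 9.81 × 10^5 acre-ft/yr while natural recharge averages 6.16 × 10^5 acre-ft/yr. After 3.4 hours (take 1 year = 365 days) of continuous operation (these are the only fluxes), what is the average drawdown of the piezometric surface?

S = Ss × b = 1.4 × 10^-6 m⁻¹ × 163 m = 2.282 × 10^-4
A = 15600 acres = 6.313 × 10^7 m²
Net abstraction = 9.81 × 10^5 − 6.16 × 10^5 = 3.65 × 10^5 acre-ft/yr
Q_net = 3.65 × 10^5 acre-ft/yr = 1.233 × 10^6 m³/d
t = 3.4 hours = 0.1417 d
ΔV = Q × t = 1.233 × 10^6 m³/d × 0.1417 d = 1.747 × 10^5 m³
Δh = ΔV / (S × A) = 1.747 × 10^5 / (2.282 × 10^-4 × 6.313 × 10^7) = 12.13 m

Δh ≈ 12.1 m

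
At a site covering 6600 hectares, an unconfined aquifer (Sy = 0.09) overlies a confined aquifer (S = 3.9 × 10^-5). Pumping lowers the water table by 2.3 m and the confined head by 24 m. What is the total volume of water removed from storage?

A = 6600 hectares = 6.6 × 10^7 m²
Unconfined: ΔV_u = Sy × A × Δh_u = 0.09 × 6.6 × 10^7 × 2.3 = 1.366 × 10^7 m³
Confined: ΔV_c = S × A × Δh_c = 3.9 × 10^-5 × 6.6 × 10^7 × 24 = 61780 m³
Total ΔV = 1.366 × 10^7 + 61780 = 1.372 × 10^7 m³

ΔV ≈ 1.37 × 10^7 m³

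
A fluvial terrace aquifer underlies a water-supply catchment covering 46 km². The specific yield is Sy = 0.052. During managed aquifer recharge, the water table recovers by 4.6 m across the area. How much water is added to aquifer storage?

A = 46 km² = 4.6 × 10^7 m²
ΔV = Sy × A × Δh = 0.052 × 4.6 × 10^7 m² × 4.6 m = 1.1 × 10^7 m³

ΔV ≈ 1.1 × 10^7 m³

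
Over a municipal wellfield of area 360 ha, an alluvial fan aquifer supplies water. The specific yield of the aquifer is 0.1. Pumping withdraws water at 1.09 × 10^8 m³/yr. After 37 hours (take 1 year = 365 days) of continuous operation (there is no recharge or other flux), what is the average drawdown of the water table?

Δh ≈ 1.28 m

A = 360 ha = 3.6 × 10^6 m²
Q = 1.09 × 10^8 m³/yr = 2.986 × 10^5 m³/d
t = 37 hours = 1.542 d
ΔV = Q × t = 2.986 × 10^5 m³/d × 1.542 d = 4.604 × 10^5 m³
Δh = ΔV / (Sy × A) = 4.604 × 10^5 / (0.1 × 3.6 × 10^6) = 1.279 m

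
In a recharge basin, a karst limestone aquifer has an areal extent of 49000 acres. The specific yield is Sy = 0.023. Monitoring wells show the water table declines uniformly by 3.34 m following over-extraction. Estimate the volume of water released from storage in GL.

A = 49000 acres = 1.983 × 10^8 m²
ΔV = Sy × A × Δh = 0.023 × 1.983 × 10^8 m² × 3.34 m = 1.523 × 10^7 m³
ΔV = 1.523 × 10^7 m³ = 15.23 GL

ΔV ≈ 15.2 GL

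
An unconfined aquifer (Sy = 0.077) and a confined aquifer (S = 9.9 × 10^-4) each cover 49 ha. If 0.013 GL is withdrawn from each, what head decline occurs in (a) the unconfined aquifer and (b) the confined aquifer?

A = 49 ha = 4.9 × 10^5 m²
ΔV = 0.013 GL = 13000 m³
Unconfined: Δh_u = ΔV/(Sy·A) = 13000/(0.077 × 4.9 × 10^5) = 0.3446 m
Confined: Δh_c = ΔV/(S·A) = 13000/(9.9 × 10^-4 × 4.9 × 10^5) = 26.8 m

Δh_u ≈ 0.345 m; Δh_c ≈ 26.8 m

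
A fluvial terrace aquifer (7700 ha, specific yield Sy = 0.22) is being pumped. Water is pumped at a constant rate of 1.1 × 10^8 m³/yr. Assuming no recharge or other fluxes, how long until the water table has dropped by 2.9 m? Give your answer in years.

t ≈ 0.447 years

A = 7700 ha = 7.7 × 10^7 m²
ΔV = Sy × A × Δh = 0.22 × 7.7 × 10^7 × 2.9 = 4.913 × 10^7 m³
Q = 1.1 × 10^8 m³/yr = 3.014 × 10^5 m³/d
t = ΔV / Q = 4.913 × 10^7 m³ / 3.014 × 10^5 m³/d = 163 d
t = 163 d ≈ 0.4466 years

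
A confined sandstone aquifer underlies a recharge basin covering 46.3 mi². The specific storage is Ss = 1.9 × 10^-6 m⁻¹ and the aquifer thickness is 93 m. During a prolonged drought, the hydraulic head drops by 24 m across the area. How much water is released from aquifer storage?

S = Ss × b = 1.9 × 10^-6 m⁻¹ × 93 m = 1.767 × 10^-4
A = 46.3 mi² = 1.199 × 10^8 m²
ΔV = S × A × Δh = 1.767 × 10^-4 × 1.199 × 10^8 m² × 24 m = 5.085 × 10^5 m³

ΔV ≈ 5.09 × 10^5 m³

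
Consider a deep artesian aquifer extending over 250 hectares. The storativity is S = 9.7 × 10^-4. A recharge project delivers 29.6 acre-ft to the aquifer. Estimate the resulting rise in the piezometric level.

A = 250 hectares = 2.5 × 10^6 m²
ΔV = 29.6 acre-ft = 36510 m³
Δh = ΔV / (S × A) = 36510 m³ / (9.7 × 10^-4 × 2.5 × 10^6 m²) = 15.06 m

Δh ≈ 15.1 m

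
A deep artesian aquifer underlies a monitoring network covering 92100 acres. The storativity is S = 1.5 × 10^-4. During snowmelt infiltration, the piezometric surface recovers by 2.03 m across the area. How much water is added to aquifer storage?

ΔV ≈ 1.13 × 10^5 m³

A = 92100 acres = 3.727 × 10^8 m²
ΔV = S × A × Δh = 1.5 × 10^-4 × 3.727 × 10^8 m² × 2.03 m = 1.135 × 10^5 m³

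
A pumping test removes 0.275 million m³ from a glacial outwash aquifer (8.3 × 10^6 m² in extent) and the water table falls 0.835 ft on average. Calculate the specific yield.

Sy ≈ 0.13

Δh = 0.835 ft = 0.2545 m
ΔV = 0.275 million m³ = 2.75 × 10^5 m³
Sy = ΔV / (A × Δh) = 2.75 × 10^5 m³ / (8.3 × 10^6 m² × 0.2545 m) = 0.1302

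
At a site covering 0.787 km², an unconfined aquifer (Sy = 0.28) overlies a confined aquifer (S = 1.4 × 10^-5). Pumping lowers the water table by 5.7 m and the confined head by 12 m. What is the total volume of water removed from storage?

ΔV ≈ 1.26 × 10^6 m³

A = 0.787 km² = 7.87 × 10^5 m²
Unconfined: ΔV_u = Sy × A × Δh_u = 0.28 × 7.87 × 10^5 × 5.7 = 1.256 × 10^6 m³
Confined: ΔV_c = S × A × Δh_c = 1.4 × 10^-5 × 7.87 × 10^5 × 12 = 132.2 m³
Total ΔV = 1.256 × 10^6 + 132.2 = 1.256 × 10^6 m³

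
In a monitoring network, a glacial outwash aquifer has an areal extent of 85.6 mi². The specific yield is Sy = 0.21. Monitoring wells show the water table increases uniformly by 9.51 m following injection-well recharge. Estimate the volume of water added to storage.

ΔV ≈ 4.43 × 10^8 m³

A = 85.6 mi² = 2.217 × 10^8 m²
ΔV = Sy × A × Δh = 0.21 × 2.217 × 10^8 m² × 9.51 m = 4.428 × 10^8 m³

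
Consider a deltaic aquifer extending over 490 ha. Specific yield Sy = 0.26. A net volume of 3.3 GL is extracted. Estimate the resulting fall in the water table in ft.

Δh ≈ 8.5 ft

A = 490 ha = 4.9 × 10^6 m²
ΔV = 3.3 GL = 3.3 × 10^6 m³
Δh = ΔV / (Sy × A) = 3.3 × 10^6 m³ / (0.26 × 4.9 × 10^6 m²) = 2.59 m
Δh = 2.59 m = 8.498 ft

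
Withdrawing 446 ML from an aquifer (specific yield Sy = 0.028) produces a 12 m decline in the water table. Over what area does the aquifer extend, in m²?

A ≈ 1.33 × 10^6 m²

ΔV = 446 ML = 4.46 × 10^5 m³
A = ΔV / (Sy × Δh) = 4.46 × 10^5 / (0.028 × 12) = 1.327 × 10^6 m²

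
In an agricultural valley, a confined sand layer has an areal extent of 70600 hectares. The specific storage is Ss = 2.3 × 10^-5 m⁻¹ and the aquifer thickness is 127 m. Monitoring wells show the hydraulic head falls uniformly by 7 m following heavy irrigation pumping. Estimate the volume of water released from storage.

ΔV ≈ 1.44 × 10^7 m³

S = Ss × b = 2.3 × 10^-5 m⁻¹ × 127 m = 2.921 × 10^-3
A = 70600 hectares = 7.06 × 10^8 m²
ΔV = S × A × Δh = 0.002921 × 7.06 × 10^8 m² × 7 m = 1.444 × 10^7 m³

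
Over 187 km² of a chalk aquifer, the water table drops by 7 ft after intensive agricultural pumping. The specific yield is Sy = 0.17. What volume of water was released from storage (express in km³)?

ΔV ≈ 0.0678 km³

A = 187 km² = 1.87 × 10^8 m²
Δh = 7 ft = 2.134 m
ΔV = Sy × A × Δh = 0.17 × 1.87 × 10^8 m² × 2.134 m = 6.783 × 10^7 m³
ΔV = 6.783 × 10^7 m³ = 0.06783 km³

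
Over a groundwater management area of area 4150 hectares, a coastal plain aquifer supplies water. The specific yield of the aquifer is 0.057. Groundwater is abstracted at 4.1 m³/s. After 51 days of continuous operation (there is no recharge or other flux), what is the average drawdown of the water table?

Δh ≈ 7.64 m

A = 4150 hectares = 4.15 × 10^7 m²
Q = 4.1 m³/s = 3.542 × 10^5 m³/d
ΔV = Q × t = 3.542 × 10^5 m³/d × 51 d = 1.807 × 10^7 m³
Δh = ΔV / (Sy × A) = 1.807 × 10^7 / (0.057 × 4.15 × 10^7) = 7.637 m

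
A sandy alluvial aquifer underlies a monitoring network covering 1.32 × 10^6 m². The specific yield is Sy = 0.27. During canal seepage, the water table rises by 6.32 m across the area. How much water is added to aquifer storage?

ΔV = Sy × A × Δh = 0.27 × 1.32 × 10^6 m² × 6.32 m = 2.252 × 10^6 m³

ΔV ≈ 2.25 × 10^6 m³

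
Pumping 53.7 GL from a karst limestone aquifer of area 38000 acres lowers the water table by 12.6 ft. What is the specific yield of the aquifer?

A = 38000 acres = 1.538 × 10^8 m²
Δh = 12.6 ft = 3.84 m
ΔV = 53.7 GL = 5.37 × 10^7 m³
Sy = ΔV / (A × Δh) = 5.37 × 10^7 m³ / (1.538 × 10^8 m² × 3.84 m) = 0.09093

Sy ≈ 0.091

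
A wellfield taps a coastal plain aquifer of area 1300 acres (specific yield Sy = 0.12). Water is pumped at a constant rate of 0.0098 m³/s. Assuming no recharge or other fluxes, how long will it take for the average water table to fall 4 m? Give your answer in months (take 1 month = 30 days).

t ≈ 99.4 months

A = 1300 acres = 5.261 × 10^6 m²
ΔV = Sy × A × Δh = 0.12 × 5.261 × 10^6 × 4 = 2.525 × 10^6 m³
Q = 0.0098 m³/s = 846.7 m³/d
t = ΔV / Q = 2.525 × 10^6 m³ / 846.7 m³/d = 2982 d
t = 2982 d ≈ 99.41 months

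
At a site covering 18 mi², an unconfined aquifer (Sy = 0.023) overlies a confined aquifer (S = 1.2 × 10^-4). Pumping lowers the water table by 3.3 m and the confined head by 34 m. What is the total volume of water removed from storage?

A = 18 mi² = 4.662 × 10^7 m²
Unconfined: ΔV_u = Sy × A × Δh_u = 0.023 × 4.662 × 10^7 × 3.3 = 3.538 × 10^6 m³
Confined: ΔV_c = S × A × Δh_c = 1.2 × 10^-4 × 4.662 × 10^7 × 34 = 1.902 × 10^5 m³
Total ΔV = 3.538 × 10^6 + 1.902 × 10^5 = 3.729 × 10^6 m³

ΔV ≈ 3.73 × 10^6 m³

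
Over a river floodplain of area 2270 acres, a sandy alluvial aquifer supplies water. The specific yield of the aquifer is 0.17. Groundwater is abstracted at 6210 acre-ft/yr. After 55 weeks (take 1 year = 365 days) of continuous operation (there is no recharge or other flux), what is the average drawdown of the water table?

Δh ≈ 5.17 m

A = 2270 acres = 9.186 × 10^6 m²
Q = 6210 acre-ft/yr = 20990 m³/d
t = 55 weeks = 385 d
ΔV = Q × t = 20990 m³/d × 385 d = 8.08 × 10^6 m³
Δh = ΔV / (Sy × A) = 8.08 × 10^6 / (0.17 × 9.186 × 10^6) = 5.174 m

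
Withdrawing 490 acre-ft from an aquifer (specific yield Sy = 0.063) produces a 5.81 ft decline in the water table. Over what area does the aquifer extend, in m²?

Δh = 5.81 ft = 1.771 m
ΔV = 490 acre-ft = 6.044 × 10^5 m³
A = ΔV / (Sy × Δh) = 6.044 × 10^5 / (0.063 × 1.771) = 5.417 × 10^6 m²

A ≈ 5.42 × 10^6 m²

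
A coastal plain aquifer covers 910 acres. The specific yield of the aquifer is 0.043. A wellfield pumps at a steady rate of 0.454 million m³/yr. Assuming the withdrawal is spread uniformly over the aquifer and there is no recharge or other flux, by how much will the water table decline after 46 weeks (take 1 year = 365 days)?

A = 910 acres = 3.683 × 10^6 m²
Q = 0.454 million m³/yr = 1244 m³/d
t = 46 weeks = 322 d
ΔV = Q × t = 1244 m³/d × 322 d = 4.005 × 10^5 m³
Δh = ΔV / (Sy × A) = 4.005 × 10^5 / (0.043 × 3.683 × 10^6) = 2.529 m

Δh ≈ 2.53 m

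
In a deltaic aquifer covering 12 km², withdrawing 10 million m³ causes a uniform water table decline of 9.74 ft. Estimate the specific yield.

A = 12 km² = 1.2 × 10^7 m²
Δh = 9.74 ft = 2.969 m
ΔV = 10 million m³ = 1 × 10^7 m³
Sy = ΔV / (A × Δh) = 1 × 10^7 m³ / (1.2 × 10^7 m² × 2.969 m) = 0.2807

Sy ≈ 0.28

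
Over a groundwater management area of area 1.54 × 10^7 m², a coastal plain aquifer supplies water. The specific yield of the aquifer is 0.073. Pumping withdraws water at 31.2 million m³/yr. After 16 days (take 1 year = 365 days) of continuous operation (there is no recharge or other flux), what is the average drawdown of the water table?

Δh ≈ 1.22 m

Q = 31.2 million m³/yr = 85480 m³/d
ΔV = Q × t = 85480 m³/d × 16 d = 1.368 × 10^6 m³
Δh = ΔV / (Sy × A) = 1.368 × 10^6 / (0.073 × 1.54 × 10^7) = 1.217 m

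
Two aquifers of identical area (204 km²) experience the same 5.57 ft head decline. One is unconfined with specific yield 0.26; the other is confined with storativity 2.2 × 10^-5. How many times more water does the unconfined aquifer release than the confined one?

A = 204 km² = 2.04 × 10^8 m²
Δh = 5.57 ft = 1.698 m
Unconfined: ΔV_u = Sy × A × Δh = 0.26 × 2.04 × 10^8 × 1.698 = 9.005 × 10^7 m³
Confined: ΔV_c = S × A × Δh = 2.2 × 10^-5 × 2.04 × 10^8 × 1.698 = 7619 m³
Ratio = ΔV_u / ΔV_c = Sy / S = 0.26 / 2.2 × 10^-5 = 11820

ΔV_u / ΔV_c ≈ 11800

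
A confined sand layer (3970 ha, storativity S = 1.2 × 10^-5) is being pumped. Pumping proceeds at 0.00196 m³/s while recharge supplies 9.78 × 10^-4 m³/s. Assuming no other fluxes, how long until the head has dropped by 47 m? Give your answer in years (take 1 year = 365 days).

t ≈ 0.723 years

A = 3970 ha = 3.97 × 10^7 m²
ΔV = S × A × Δh = 1.2 × 10^-5 × 3.97 × 10^7 × 47 = 22390 m³
Net withdrawal = 0.00196 − 9.78 × 10^-4 = 9.82 × 10^-4 m³/s = 84.84 m³/d
t = ΔV / Q = 22390 m³ / 84.84 m³/d = 263.9 d
t = 263.9 d ≈ 0.723 years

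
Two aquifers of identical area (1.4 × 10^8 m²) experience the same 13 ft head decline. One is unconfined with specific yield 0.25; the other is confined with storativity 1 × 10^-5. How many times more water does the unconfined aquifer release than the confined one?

ΔV_u / ΔV_c ≈ 25000

Δh = 13 ft = 3.962 m
Unconfined: ΔV_u = Sy × A × Δh = 0.25 × 1.4 × 10^8 × 3.962 = 1.387 × 10^8 m³
Confined: ΔV_c = S × A × Δh = 1 × 10^-5 × 1.4 × 10^8 × 3.962 = 5547 m³
Ratio = ΔV_u / ΔV_c = Sy / S = 0.25 / 1 × 10^-5 = 25000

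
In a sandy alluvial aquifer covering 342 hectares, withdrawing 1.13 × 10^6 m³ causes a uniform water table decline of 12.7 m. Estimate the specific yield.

A = 342 hectares = 3.42 × 10^6 m²
Sy = ΔV / (A × Δh) = 1.13 × 10^6 m³ / (3.42 × 10^6 m² × 12.7 m) = 0.02602

Sy ≈ 0.026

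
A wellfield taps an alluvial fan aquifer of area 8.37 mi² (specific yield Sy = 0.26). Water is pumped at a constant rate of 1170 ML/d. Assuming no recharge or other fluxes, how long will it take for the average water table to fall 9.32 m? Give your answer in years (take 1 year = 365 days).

t ≈ 0.123 years

A = 8.37 mi² = 2.168 × 10^7 m²
ΔV = Sy × A × Δh = 0.26 × 2.168 × 10^7 × 9.32 = 5.253 × 10^7 m³
Q = 1170 ML/d = 1.17 × 10^6 m³/d
t = ΔV / Q = 5.253 × 10^7 m³ / 1.17 × 10^6 m³/d = 44.9 d
t = 44.9 d ≈ 0.123 years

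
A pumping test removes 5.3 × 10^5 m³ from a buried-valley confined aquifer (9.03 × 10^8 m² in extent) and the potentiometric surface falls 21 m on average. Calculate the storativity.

S = ΔV / (A × Δh) = 5.3 × 10^5 m³ / (9.03 × 10^8 m² × 21 m) = 2.795 × 10^-5

S ≈ 2.8 × 10^-5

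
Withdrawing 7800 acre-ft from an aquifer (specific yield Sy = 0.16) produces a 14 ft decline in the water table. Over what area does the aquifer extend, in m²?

A ≈ 1.41 × 10^7 m²

Δh = 14 ft = 4.267 m
ΔV = 7800 acre-ft = 9.621 × 10^6 m³
A = ΔV / (Sy × Δh) = 9.621 × 10^6 / (0.16 × 4.267) = 1.409 × 10^7 m²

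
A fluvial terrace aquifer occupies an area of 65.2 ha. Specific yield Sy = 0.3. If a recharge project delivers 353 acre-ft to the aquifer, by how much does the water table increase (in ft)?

Δh ≈ 7.3 ft

A = 65.2 ha = 6.52 × 10^5 m²
ΔV = 353 acre-ft = 4.354 × 10^5 m³
Δh = ΔV / (Sy × A) = 4.354 × 10^5 m³ / (0.3 × 6.52 × 10^5 m²) = 2.226 m
Δh = 2.226 m = 7.303 ft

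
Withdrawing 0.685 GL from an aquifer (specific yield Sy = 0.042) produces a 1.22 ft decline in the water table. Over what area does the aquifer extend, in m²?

Δh = 1.22 ft = 0.3719 m
ΔV = 0.685 GL = 6.85 × 10^5 m³
A = ΔV / (Sy × Δh) = 6.85 × 10^5 / (0.042 × 0.3719) = 4.386 × 10^7 m²

A ≈ 4.39 × 10^7 m²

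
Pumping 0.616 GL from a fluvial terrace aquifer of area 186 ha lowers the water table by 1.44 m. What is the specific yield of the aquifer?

A = 186 ha = 1.86 × 10^6 m²
ΔV = 0.616 GL = 6.16 × 10^5 m³
Sy = ΔV / (A × Δh) = 6.16 × 10^5 m³ / (1.86 × 10^6 m² × 1.44 m) = 0.23

Sy ≈ 0.23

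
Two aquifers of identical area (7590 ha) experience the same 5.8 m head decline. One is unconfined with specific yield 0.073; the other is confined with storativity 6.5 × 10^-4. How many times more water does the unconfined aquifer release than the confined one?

A = 7590 ha = 7.59 × 10^7 m²
Unconfined: ΔV_u = Sy × A × Δh = 0.073 × 7.59 × 10^7 × 5.8 = 3.214 × 10^7 m³
Confined: ΔV_c = S × A × Δh = 6.5 × 10^-4 × 7.59 × 10^7 × 5.8 = 2.861 × 10^5 m³
Ratio = ΔV_u / ΔV_c = Sy / S = 0.073 / 6.5 × 10^-4 = 112.3

ΔV_u / ΔV_c ≈ 112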